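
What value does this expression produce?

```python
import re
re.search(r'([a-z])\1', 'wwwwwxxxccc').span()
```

(0, 2)

`\1` has to match the exact text group 1 already captured.
`search` walks the string left to right and returns the first match it finds.
The match spans [0:2] → 'ww'.
Captured: group 1 = 'w'.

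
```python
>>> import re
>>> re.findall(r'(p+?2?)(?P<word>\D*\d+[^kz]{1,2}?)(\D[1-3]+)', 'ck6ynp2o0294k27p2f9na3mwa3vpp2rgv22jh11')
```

The pattern matches one or more of a literal 'p' (lazy), then optionally a literal '2' (captured); then zero or more of a non-digit, then one or more of a digit, then 1 to 2 of any character except [kz] (lazy) (captured as 'word'); then a non-digit, then one or more of a character in [1-3] (captured).
Walking the string: at [5:14] match 'p2o0294k2', groups = ('p2', 'o0294', 'k2'); at [15:22] match 'p2f9na3', groups = ('p2', 'f9n', 'a3'); at [27:35] match 'pp2rgv22', groups = ('p', 'p2rg', 'v22').
3 groups means each result is a tuple of 3 captured strings — 3 here.

[('p2', 'o0294', 'k2'), ('p2', 'f9n', 'a3'), ('p', 'p2rg', 'v22')]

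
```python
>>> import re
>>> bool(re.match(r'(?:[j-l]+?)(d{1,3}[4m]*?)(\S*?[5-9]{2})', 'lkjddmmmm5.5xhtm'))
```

False

`re.match` only tries the pattern at the start of the string.
Here position 0 doesn't satisfy it, so the call returns None, and `bool(None)` is False.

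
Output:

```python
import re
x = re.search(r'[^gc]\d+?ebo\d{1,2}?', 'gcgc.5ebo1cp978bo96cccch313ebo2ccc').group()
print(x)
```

The pattern matches any character except [gc], then one or more of a digit (lazy); then the literal 'ebo', then 1 to 2 of a digit (lazy).
`search` walks the string left to right and returns the first match it finds.
The match spans [4:10] → '.5ebo1'.

.5ebo1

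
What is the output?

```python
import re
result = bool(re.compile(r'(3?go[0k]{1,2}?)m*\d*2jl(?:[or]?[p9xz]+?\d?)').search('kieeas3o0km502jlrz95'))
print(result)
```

False

Here the pattern never matches, so the call returns None, and `bool(None)` is False.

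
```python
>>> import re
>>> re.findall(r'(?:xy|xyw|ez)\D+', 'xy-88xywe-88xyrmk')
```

['xy-', 'xywe-', 'xyrmk']

Scanning left to right: at [0:3] → 'xy-'; at [5:10] → 'xywe-'; at [12:17] → 'xyrmk'.
No capturing groups, so `findall` returns the 3 full match strings.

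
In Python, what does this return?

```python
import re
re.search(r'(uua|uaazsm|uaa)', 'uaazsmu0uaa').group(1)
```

'uaazsm'

Alternation tries branches left to right and keeps the first one that lets the overall match succeed at that position.
`search` walks the string left to right and returns the first match it finds.
The match spans [0:6] → 'uaazsm'.
Captured: group 1 = 'uaazsm'.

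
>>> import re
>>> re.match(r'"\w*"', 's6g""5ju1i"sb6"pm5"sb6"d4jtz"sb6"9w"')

`re.match` won't scan ahead — the pattern has to work from the very first character.
Here the pattern fails at index 0, so the call returns None.

None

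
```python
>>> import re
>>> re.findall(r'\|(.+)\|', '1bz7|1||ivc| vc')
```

['1||ivc']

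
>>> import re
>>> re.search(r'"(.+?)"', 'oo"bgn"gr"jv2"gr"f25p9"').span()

(2, 7)

A non-greedy quantifier consumes as few characters as it can — just enough that the remainder of the pattern still matches from where it stops; whatever follows it matches normally.
`search` walks the string left to right and returns the first match it finds.
The match spans [2:7] → '"bgn"'.
Captured: group 1 = 'bgn'.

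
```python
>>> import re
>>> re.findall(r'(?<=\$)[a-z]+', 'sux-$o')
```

Because the assertion is zero-width, the text it checks is not consumed and won't appear in the result.
`findall` yields the raw match text (1 of them) because the pattern has no groups.

['o']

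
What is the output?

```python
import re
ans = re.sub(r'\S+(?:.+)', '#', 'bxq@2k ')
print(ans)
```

Every occurrence is swapped for '#'.

#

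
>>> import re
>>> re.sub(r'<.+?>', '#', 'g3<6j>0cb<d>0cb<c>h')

'g3#0cb#0cb#h'

`sub` substitutes '#' at each match site.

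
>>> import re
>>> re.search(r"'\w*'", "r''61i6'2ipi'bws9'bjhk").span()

(1, 3)

The match spans [1:3] → "''".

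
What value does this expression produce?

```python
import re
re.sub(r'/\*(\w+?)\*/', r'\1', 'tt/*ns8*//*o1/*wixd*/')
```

'ttns8/*o1wixd'

Matches: at [2:9] → '/*ns8*/'; at [13:21] → '/*wixd*/'.
`\1` in the replacement pulls in group 1's text for each match.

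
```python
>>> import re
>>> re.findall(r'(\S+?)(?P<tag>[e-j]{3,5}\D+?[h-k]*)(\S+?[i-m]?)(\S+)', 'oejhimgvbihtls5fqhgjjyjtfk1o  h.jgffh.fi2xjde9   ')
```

The pattern matches one or more of a non-whitespace character (lazy) (captured); then 3 to 5 of a character in [e-j], then one or more of a non-digit (lazy), then zero or more of a character in [h-k] (captured as 'tag'); then one or more of a non-whitespace character (lazy), then optionally a character in [i-m] (captured); then one or more of a non-whitespace character (captured).
Lazy quantifiers expand one character at a time until the remainder of the pattern can match.
Walking the string: at [0:28] match 'oejhimgvbihtls5fqhgjjyjtfk1o', groups = ('o', 'ejhim', 'g', 'vbihtls5fqhgjjyjtfk1o'); at [30:46] match 'h.jgffh.fi2xjde9', groups = ('h.', 'jgffh.', 'fi', '2xjde9').
`findall` packs the 4 group values into a tuple for every match.

[('o', 'ejhim', 'g', 'vbihtls5fqhgjjyjtfk1o'), ('h.', 'jgffh.', 'fi', '2xjde9')]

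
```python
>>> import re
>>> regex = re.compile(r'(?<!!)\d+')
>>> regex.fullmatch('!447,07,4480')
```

`fullmatch` succeeds only if the pattern covers the string from start to end.
Here the string isn't matched end-to-end, so the call returns None.

None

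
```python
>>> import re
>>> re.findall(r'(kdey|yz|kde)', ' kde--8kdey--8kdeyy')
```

Alternation isn't longest-match — the leftmost alternative that fits at this position is chosen.
With a single group, `findall` returns only what that group captured — 3 items.

['kde', 'kdey', 'kdey']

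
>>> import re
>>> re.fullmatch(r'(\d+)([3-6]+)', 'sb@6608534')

None

`fullmatch` succeeds only if the pattern covers the string from start to end.
Here there's no way to consume every character, so the call returns None.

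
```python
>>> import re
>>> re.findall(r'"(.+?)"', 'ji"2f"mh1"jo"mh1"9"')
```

Because the quantifier is non-greedy, it stops expanding at the earliest point where the rest of the pattern can succeed.
Scanning left to right: at [2:6] match '"2f"', group 1 = '2f'; at [9:13] match '"jo"', group 1 = 'jo'; at [16:19] match '"9"', group 1 = '9'.
One capturing group, so `findall` returns just the captured substring from each match — 3 in all.

['2f', 'jo', '9']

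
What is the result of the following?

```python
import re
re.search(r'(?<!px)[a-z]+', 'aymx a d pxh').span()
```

(0, 4)

A negative assertion filters positions out without eating any characters.
`search` walks the string left to right and returns the first match it finds.
The match spans [0:4] → 'aymx'.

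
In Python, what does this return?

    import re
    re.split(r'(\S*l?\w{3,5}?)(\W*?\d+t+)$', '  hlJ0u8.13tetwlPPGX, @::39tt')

Because the pattern has a capturing group, `split` also inserts each captured text between the pieces.

['  ', 'hlJ0u8.13tetwlPPGX', ', @::39tt', '']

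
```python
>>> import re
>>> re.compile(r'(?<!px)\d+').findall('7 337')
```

['7', '337']

The negative lookahead/lookbehind blocks any match where the forbidden context is present.
Scanning left to right: at [0:1] → '7'; at [2:5] → '337'.
No capturing groups, so `findall` returns the 2 full match strings.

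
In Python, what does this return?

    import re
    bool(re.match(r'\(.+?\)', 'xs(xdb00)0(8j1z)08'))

False

`match` is anchored at position 0; if the pattern doesn't fit there, it returns None.
Here position 0 doesn't satisfy it, so the call returns None, and `bool(None)` is False.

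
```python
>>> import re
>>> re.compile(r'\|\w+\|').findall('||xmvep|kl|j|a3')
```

No capturing groups, so `findall` returns the 2 full match strings.

['|xmvep|', '|j|']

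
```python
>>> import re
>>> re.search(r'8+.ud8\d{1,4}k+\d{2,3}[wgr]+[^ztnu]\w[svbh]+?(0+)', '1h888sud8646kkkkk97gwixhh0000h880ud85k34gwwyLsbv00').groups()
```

The match spans [2:29] → '888sud8646kkkkk97gwixhh0000'.
Captured: group 1 = '0000'.

('0000',)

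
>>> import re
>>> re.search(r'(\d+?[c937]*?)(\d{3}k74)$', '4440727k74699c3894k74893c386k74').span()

The pattern matches one or more of a digit (lazy), then zero or more of one of [c937] (lazy) (captured); then exactly 3 of a digit, then the literal 'k74' (captured); then anchored at the end.
`re.search` tries every starting position until one works.
The match spans [19:31] → '74893c386k74'.
Captured: group 1 = '74893c', group 2 = '386k74'.

(19, 31)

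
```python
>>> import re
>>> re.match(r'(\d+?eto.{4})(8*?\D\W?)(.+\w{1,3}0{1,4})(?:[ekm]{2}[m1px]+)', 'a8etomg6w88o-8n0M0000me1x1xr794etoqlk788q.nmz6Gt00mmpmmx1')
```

None

The pattern matches one or more of a digit (lazy), then the literal 'eto', then exactly 4 of any character (captured); then zero or more of the literal '8' (lazy), then a non-digit, then optionally a non-word character (captured); then one or more of any character, then 1 to 3 of a word character, then 1 to 4 of a literal '0' (captured); then exactly 2 of one of [ekm], then one or more of one of [m1px] (non-capturing group).
With `match`, the pattern is implicitly anchored at the beginning.
Here position 0 doesn't satisfy it, so the call returns None.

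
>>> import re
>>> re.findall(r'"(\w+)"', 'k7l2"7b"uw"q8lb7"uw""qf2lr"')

['7b', 'q8lb7', 'qf2lr']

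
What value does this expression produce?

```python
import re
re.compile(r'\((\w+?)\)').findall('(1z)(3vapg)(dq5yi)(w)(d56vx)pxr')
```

['1z', '3vapg', 'dq5yi', 'w', 'd56vx']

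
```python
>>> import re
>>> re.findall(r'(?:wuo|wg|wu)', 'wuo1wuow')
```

The regex engine tests alternatives in the order written; an earlier branch that matches wins even if a later one would match more.
With no groups in the pattern, `findall` gives back each whole match — 2 here.

['wuo', 'wuo']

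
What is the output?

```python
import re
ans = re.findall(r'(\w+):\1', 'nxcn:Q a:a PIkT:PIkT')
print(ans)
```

['a', 'PIkT']

A backreference is literal: `\1` must see the identical characters the first group matched.
Scanning left to right: at [7:10] match 'a:a', group 1 = 'a'; at [11:20] match 'PIkT:PIkT', group 1 = 'PIkT'.
With a single group, `findall` returns only what that group captured — 2 items.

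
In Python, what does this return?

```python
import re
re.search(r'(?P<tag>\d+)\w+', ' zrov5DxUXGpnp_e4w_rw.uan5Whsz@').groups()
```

The match spans [5:21] → '5DxUXGpnp_e4w_rw'.
Captured: group 1 = '5'.

('5',)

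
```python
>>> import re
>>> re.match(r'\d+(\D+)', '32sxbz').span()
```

(0, 6)

With `match`, the pattern is implicitly anchored at the beginning.
The match spans [0:6] → '32sxbz'.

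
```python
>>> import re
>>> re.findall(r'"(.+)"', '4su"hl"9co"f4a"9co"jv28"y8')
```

Walking the string: at [3:24] match '"hl"9co"f4a"9co"jv28"', group 1 = 'hl"9co"f4a"9co"jv28'.
With a single group, `findall` returns only what that group captured — 1 item.

['hl"9co"f4a"9co"jv28']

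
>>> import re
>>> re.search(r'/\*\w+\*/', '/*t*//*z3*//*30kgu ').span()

The match spans [0:5] → '/*t*/'.

(0, 5)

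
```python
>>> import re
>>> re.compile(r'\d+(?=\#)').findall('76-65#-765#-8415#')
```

Because the assertion is zero-width, the text it checks is not consumed and won't appear in the result.
With no groups in the pattern, `findall` gives back each whole match — 3 here.

['65', '765', '8415']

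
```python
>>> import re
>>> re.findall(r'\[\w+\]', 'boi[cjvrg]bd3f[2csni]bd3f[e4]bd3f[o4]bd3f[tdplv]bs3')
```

['[cjvrg]', '[2csni]', '[e4]', '[o4]', '[tdplv]']

Walking the string: at [3:10] → '[cjvrg]'; at [14:21] → '[2csni]'; at [25:29] → '[e4]'; at [33:37] → '[o4]'; at [41:48] → '[tdplv]'.
No capturing groups, so `findall` returns the 5 full match strings.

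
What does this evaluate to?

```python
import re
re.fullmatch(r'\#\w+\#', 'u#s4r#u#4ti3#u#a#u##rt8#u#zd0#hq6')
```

None

`fullmatch` succeeds only if the pattern covers the string from start to end.
Here the string isn't matched end-to-end, so the call returns None.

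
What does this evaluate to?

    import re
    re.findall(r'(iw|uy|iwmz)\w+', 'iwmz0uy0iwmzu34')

['iw']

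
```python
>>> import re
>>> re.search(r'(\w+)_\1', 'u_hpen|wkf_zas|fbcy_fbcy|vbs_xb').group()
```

The backreference `\1` re-matches whatever the first group consumed, character for character.
`re.search` scans for the first position where the pattern succeeds.
The match spans [15:24] → 'fbcy_fbcy'.
Captured: group 1 = 'fbcy'.

'fbcy_fbcy'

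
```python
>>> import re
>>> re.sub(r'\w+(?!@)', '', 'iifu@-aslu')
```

'u@-'

`(?!…)`/`(?<!…)` only lets a position through if the neighbouring text does NOT match; no characters are consumed.
Every occurrence is swapped for ''.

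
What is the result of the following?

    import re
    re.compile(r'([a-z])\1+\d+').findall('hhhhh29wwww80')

After group 1 captures some text, `\1` only succeeds where that same text appears again.
Walking the string: at [0:7] match 'hhhhh29', group 1 = 'h'; at [7:13] match 'wwww80', group 1 = 'w'.
Because there's exactly one group, `findall` drops the full match and keeps group 1 from each hit.

['h', 'w']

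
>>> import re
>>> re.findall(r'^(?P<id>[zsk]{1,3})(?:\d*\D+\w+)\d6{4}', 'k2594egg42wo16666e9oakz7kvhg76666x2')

This matches anchored at the start of the string; then 1 to 3 of one of [zsk] (captured as 'id'); then zero or more of a digit, then one or more of a non-digit, then one or more of a word character (non-capturing group); then a digit, then exactly 4 of a literal '6'.
Scanning left to right: at [0:33] match 'k2594egg42wo16666e9oakz7kvhg76666', group 1 = 'k'.
Because there's exactly one group, `findall` drops the full match and keeps group 1 from the one hit.

['k']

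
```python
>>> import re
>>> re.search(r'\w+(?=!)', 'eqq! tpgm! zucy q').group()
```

'eqq'

The lookaround is zero-width — it requires the adjacent text to match without consuming it, so the asserted text isn't part of the match.
`re.search` scans for the first position where the pattern succeeds.
The match spans [0:3] → 'eqq'.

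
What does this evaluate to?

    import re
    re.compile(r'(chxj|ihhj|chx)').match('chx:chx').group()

'chx'

`match` is anchored at position 0; if the pattern doesn't fit there, it returns None.
The match spans [0:3] → 'chx'.
Captured: group 1 = 'chx'.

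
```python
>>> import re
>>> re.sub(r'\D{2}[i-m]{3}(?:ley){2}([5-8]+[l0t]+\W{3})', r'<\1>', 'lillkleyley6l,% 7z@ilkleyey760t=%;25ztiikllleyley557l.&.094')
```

'<6l,% >7z@ilkleyey760t=%;25zt<557l.&.>094'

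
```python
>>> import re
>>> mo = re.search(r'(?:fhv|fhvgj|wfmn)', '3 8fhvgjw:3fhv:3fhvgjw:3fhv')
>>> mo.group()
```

'fhv'

The regex engine tests alternatives in the order written; an earlier branch that matches wins even if a later one would match more.
`search` walks the string left to right and returns the first match it finds.
The match spans [3:6] → 'fhv'.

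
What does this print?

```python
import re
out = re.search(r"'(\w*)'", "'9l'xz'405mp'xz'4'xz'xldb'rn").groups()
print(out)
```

('9l',)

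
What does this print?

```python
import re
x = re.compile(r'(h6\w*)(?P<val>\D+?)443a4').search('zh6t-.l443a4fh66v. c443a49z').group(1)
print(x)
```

h6t

The match spans [1:12] → 'h6t-.l443a4'.
Captured: group 1 = 'h6t', group 2 = '-.l'.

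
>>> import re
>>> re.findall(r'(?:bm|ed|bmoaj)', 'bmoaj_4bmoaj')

['bm', 'bm']

Branches in `(...|...)` are attempted left-to-right; the first branch that allows the whole pattern to succeed is taken.
Scanning left to right: at [0:2] → 'bm'; at [7:9] → 'bm'.
No capturing groups, so `findall` returns the 2 full match strings.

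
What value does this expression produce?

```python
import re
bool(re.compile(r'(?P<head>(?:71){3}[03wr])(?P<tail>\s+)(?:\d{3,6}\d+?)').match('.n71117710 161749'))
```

`re.match` won't scan ahead — the pattern has to work from the very first character.
Here the string doesn't start with a match, so the call returns None, and `bool(None)` is False.

False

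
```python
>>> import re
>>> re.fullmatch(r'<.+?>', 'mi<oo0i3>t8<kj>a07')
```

None

`fullmatch` succeeds only if the pattern covers the string from start to end.
Here there's no way to consume every character, so the call returns None.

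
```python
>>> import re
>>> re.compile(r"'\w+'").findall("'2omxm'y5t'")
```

Walking the string: at [0:7] → "'2omxm'".
No capturing groups, so `findall` returns the 1 full match string.

["'2omxm'"]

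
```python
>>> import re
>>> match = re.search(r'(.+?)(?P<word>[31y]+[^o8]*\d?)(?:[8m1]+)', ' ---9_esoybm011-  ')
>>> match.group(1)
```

' ---9_eso'

Pattern: one or more of any character (lazy) (captured); then one or more of one of [31y], then zero or more of any character except [o8], then optionally a digit (captured as 'word'); then one or more of one of [8m1] (non-capturing group).
Lazy quantifiers expand one character at a time until the remainder of the pattern can match.
`re.search` tries every starting position until one works.
The match spans [0:15] → ' ---9_esoybm011'.
Captured: group 1 = ' ---9_eso', group 2 = 'ybm01'.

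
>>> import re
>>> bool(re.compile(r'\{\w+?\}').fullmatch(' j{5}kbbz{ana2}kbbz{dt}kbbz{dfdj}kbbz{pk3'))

`re.fullmatch` requires the pattern to consume the entire string.
Here there's no way to consume every character, so the call returns None, and `bool(None)` is False.

False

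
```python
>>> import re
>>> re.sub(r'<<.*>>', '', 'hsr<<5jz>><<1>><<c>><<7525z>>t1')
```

Matches: at [3:29] → '<<5jz>><<1>><<c>><<7525z>>'.
Each match is replaced by ''.

'hsrt1'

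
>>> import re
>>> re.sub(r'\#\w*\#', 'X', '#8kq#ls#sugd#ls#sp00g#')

'XlsXlsX'

`sub` substitutes 'X' at each match site.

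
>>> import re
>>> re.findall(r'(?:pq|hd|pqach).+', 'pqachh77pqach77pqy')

['pqachh77pqach77pqy']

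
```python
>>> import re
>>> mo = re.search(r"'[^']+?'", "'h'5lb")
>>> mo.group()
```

"'h'"

The match spans [0:3] → "'h'".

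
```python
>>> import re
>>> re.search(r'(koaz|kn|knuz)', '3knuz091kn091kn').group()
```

'kn'

Branches in `(...|...)` are attempted left-to-right; the first branch that allows the whole pattern to succeed is taken.
The match spans [1:3] → 'kn'.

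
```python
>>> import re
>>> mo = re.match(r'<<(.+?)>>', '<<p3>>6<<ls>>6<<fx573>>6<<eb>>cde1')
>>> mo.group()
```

'<<p3>>'

A non-greedy quantifier consumes as few characters as it can — just enough that the remainder of the pattern still matches from where it stops; whatever follows it matches normally.
`re.match` won't scan ahead — the pattern has to work from the very first character.
The match spans [0:6] → '<<p3>>'.
Captured: group 1 = 'p3'.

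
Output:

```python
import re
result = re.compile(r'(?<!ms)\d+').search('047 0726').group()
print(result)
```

047

Because the assertion is negative and zero-width, positions next to the forbidden text are skipped.
The match spans [0:3] → '047'.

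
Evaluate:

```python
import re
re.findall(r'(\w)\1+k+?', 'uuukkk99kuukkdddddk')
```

['u', '9', 'u', 'd']

`\1` is not a pattern — it's the concrete string captured by group 1, re-applied verbatim.
Matches: at [0:4] match 'uuuk', group 1 = 'u'; at [6:9] match '99k', group 1 = '9'; at [9:12] match 'uuk', group 1 = 'u'; at [13:19] match 'dddddk', group 1 = 'd'.
With a single group, `findall` returns only what that group captured — 4 items.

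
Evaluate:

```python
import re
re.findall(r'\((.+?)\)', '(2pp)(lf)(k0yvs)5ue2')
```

Scanning left to right: at [0:5] match '(2pp)', group 1 = '2pp'; at [5:9] match '(lf)', group 1 = 'lf'; at [9:16] match '(k0yvs)', group 1 = 'k0yvs'.
One capturing group, so `findall` returns just the captured substring from each match — 3 in all.

['2pp', 'lf', 'k0yvs']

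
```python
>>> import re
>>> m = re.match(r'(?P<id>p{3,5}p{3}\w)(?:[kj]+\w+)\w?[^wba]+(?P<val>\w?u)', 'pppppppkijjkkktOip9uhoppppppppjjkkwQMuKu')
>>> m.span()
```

(0, 40)

With `match`, the pattern is implicitly anchored at the beginning.
The match spans [0:40] → 'pppppppkijjkkktOip9uhoppppppppjjkkwQMuKu'.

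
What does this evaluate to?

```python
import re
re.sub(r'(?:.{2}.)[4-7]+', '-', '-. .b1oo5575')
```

'-. .b-'

This matches exactly 2 of any character, then any character (non-capturing group); then one or more of a character in [4-7].
Matches: at [5:12] → '1oo5575'.
`sub` substitutes '-' at each match site.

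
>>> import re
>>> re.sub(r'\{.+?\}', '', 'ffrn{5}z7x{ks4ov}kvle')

'ffrnz7xkvle'

Matches: at [4:7] → '{5}'; at [10:17] → '{ks4ov}'.
Each match is replaced by ''.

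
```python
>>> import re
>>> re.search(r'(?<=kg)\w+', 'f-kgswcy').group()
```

Lookahead/lookbehind check context without consuming it, so the matched span excludes the asserted characters.
`re.search` scans for the first position where the pattern succeeds.
The match spans [4:8] → 'swcy'.

'swcy'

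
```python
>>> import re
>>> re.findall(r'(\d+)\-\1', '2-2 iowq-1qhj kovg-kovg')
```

A backreference is literal: `\1` must see the identical characters the first group matched.
With a single group, `findall` returns only what that group captured — 1 item.

['2']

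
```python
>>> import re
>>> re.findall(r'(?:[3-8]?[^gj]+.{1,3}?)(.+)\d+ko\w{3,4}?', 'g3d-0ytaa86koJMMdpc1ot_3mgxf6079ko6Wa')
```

['xf607']

With the lazy modifier that quantifier settles for the fewest repetitions that let the rest of the pattern succeed (the atoms after it are unaffected and can still be greedy).
One capturing group, so `findall` returns just the captured substring from the one match — 1 in all.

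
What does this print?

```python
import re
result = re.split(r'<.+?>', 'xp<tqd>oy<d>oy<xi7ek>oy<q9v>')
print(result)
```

['xp', 'oy', 'oy', 'oy', '']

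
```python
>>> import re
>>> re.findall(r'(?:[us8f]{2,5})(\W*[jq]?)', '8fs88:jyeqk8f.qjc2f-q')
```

[':j', '.q']

One capturing group, so `findall` returns just the captured substring from each match — 2 in all.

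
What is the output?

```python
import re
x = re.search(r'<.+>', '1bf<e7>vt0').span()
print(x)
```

(3, 7)

The match spans [3:7] → '<e7>'.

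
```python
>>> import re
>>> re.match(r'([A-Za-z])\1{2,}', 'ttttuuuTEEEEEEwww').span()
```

After group 1 captures some text, `\1` only succeeds where that same text appears again.
`re.match` won't scan ahead — the pattern has to work from the very first character.
The match spans [0:4] → 'tttt'.
Captured: group 1 = 't'.

(0, 4)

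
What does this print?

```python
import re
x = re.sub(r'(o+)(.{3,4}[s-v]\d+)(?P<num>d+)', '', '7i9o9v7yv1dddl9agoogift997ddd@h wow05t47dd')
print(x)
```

This matches one or more of a literal 'o' (captured); then 3 to 4 of any character, then a character in [s-v], then one or more of a digit (captured); then one or more of a literal 'd' (captured as 'num').
Matches: at [3:13] → 'o9v7yv1ddd'; at [17:29] → 'oogift997ddd'; at [33:42] → 'ow05t47dd'.
Each match is replaced by ''.

7i9l9ag@h w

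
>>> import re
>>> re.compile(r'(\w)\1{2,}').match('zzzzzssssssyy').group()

`re.match` only tries the pattern at the start of the string.
The match spans [0:5] → 'zzzzz'.

'zzzzz'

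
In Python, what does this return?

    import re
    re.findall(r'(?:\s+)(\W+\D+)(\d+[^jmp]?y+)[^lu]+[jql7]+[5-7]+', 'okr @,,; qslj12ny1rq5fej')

The pattern matches one or more of whitespace (non-capturing group); then one or more of a non-word character, then one or more of a non-digit (captured); then one or more of a digit, then optionally any character except [jmp], then one or more of a literal 'y' (captured); then one or more of any character except [lu], then one or more of one of [jql7], then one or more of a character in [5-7].
Walking the string: at [3:21] match ' @,,; qslj12ny1rq5', groups = ('@,,; qslj', '12ny').
`findall` packs the 2 group values into a tuple for every match.

[('@,,; qslj', '12ny')]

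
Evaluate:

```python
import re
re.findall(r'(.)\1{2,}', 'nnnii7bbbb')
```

['n', 'b']

`\1` has to match the exact text group 1 already captured.
Scanning left to right: at [0:3] match 'nnn', group 1 = 'n'; at [6:10] match 'bbbb', group 1 = 'b'.
With a single group, `findall` returns only what that group captured — 2 items.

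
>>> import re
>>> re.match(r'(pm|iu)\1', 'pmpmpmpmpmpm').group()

'pmpm'

`\1` has to match the exact text group 1 already captured.
`re.match` won't scan ahead — the pattern has to work from the very first character.
The match spans [0:4] → 'pmpm'.
Captured: group 1 = 'pm'.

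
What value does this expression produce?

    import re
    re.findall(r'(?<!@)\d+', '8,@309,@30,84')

The negative lookaround is zero-width — it rules out positions where the adjacent text would match, without consuming anything.
Matches: at [0:1] → '8'; at [4:6] → '09'; at [9:10] → '0'; at [11:13] → '84'.
Since nothing is captured, `findall` lists the 4 matched substrings directly.

['8', '09', '0', '84']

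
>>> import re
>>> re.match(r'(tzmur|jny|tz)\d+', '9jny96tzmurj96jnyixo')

None

`re.match` won't scan ahead — the pattern has to work from the very first character.
Here the pattern fails at index 0, so the call returns None.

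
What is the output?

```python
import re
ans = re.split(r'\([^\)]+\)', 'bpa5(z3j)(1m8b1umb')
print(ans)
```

The string is cut at each match, leaving 2 pieces.

['bpa5', '(1m8b1umb']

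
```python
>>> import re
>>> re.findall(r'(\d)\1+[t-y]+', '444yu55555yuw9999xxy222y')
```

`\1` has to match the exact text group 1 already captured.
`findall` collects group 1 from each match (4 total).

['4', '5', '9', '2']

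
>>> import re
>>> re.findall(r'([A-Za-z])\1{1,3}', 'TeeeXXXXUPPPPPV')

A backreference is literal: `\1` must see the identical characters the first group matched.
One capturing group, so `findall` returns just the captured substring from each match — 3 in all.

['e', 'X', 'P']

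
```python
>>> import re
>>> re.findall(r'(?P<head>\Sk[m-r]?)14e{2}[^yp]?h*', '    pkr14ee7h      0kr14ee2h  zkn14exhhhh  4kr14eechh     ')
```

['pkr', '0kr', '4kr']

This matches a non-whitespace character, then a literal 'k', then optionally a character in [m-r] (captured as 'head'); then the literal '14', then exactly 2 of the literal 'e'; then optionally any character except [yp], then zero or more of the literal 'h'.
Scanning left to right: at [4:13] match 'pkr14ee7h', group 1 = 'pkr'; at [19:28] match '0kr14ee2h', group 1 = '0kr'; at [43:53] match '4kr14eechh', group 1 = '4kr'.
One capturing group, so `findall` returns just the captured substring from each match — 3 in all.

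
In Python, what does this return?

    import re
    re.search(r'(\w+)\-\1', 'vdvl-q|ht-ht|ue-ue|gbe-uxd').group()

'ht-ht'

After group 1 captures some text, `\1` only succeeds where that same text appears again.
The match spans [7:12] → 'ht-ht'.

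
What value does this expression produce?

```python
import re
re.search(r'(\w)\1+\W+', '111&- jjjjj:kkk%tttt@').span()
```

(0, 6)

The backreference `\1` re-matches whatever the first group consumed, character for character.
The match spans [0:6] → '111&- '.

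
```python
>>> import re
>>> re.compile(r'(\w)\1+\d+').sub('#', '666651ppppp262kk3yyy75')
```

'####'

A backreference is literal: `\1` must see the identical characters the first group matched.
Every occurrence is swapped for '#'.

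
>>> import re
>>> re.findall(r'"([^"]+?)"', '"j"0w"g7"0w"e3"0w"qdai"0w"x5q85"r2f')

One capturing group, so `findall` returns just the captured substring from each match — 5 in all.

['j', 'g7', 'e3', 'qdai', 'x5q85']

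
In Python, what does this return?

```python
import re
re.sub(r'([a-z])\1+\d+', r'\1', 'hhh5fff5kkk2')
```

'hfk'

`\1` is not a pattern — it's the concrete string captured by group 1, re-applied verbatim.
Each match is replaced using the text its own group 1 captured.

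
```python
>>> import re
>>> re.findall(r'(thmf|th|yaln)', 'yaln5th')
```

Because there's exactly one group, `findall` drops the full match and keeps group 1 from each hit.

['yaln', 'th']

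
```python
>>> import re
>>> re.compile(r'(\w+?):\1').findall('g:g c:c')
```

['g', 'c']

`\1` is not a pattern — it's the concrete string captured by group 1, re-applied verbatim.
With a single group, `findall` returns only what that group captured — 2 items.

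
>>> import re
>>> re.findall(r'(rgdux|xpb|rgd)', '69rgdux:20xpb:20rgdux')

['rgdux', 'xpb', 'rgdux']

The regex engine tests alternatives in the order written; an earlier branch that matches wins even if a later one would match more.
With a single group, `findall` returns only what that group captured — 3 items.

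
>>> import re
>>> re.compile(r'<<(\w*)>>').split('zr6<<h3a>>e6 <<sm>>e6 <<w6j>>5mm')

['zr6', 'h3a', 'e6 ', 'sm', 'e6 ', 'w6j', '5mm']

The group in the pattern means `split` returns the separators' captures alongside the pieces.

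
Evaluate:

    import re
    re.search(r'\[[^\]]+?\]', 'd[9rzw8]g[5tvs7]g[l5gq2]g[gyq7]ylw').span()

(1, 8)

The match spans [1:8] → '[9rzw8]'.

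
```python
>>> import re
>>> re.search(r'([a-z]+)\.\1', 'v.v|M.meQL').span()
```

(0, 3)

A backreference is literal: `\1` must see the identical characters the first group matched.
`search` walks the string left to right and returns the first match it finds.
The match spans [0:3] → 'v.v'.
Captured: group 1 = 'v'.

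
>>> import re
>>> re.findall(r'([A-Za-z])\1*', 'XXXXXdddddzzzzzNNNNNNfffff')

`\1` has to match the exact text group 1 already captured.
Walking the string: at [0:5] match 'XXXXX', group 1 = 'X'; at [5:10] match 'ddddd', group 1 = 'd'; at [10:15] match 'zzzzz', group 1 = 'z'; at [15:21] match 'NNNNNN', group 1 = 'N'; at [21:26] match 'fffff', group 1 = 'f'.
Because there's exactly one group, `findall` drops the full match and keeps group 1 from each hit.

['X', 'd', 'z', 'N', 'f']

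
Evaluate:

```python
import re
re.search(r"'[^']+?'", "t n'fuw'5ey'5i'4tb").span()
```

The match spans [3:8] → "'fuw'".

(3, 8)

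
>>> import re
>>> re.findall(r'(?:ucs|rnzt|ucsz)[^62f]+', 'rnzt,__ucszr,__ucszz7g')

Walking the string: at [0:22] → 'rnzt,__ucszr,__ucszz7g'.
No capturing groups, so `findall` returns the 1 full match string.

['rnzt,__ucszr,__ucszz7g']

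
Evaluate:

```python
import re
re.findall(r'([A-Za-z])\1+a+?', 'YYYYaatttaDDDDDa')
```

['Y', 't', 'D']

A backreference is literal: `\1` must see the identical characters the first group matched.
Matches: at [0:5] match 'YYYYa', group 1 = 'Y'; at [6:10] match 'ttta', group 1 = 't'; at [10:16] match 'DDDDDa', group 1 = 'D'.
One capturing group, so `findall` returns just the captured substring from each match — 3 in all.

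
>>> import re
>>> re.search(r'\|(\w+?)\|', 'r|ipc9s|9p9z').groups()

('ipc9s',)

Unlike `match`, `search` isn't anchored — it looks for the pattern anywhere in the string.
The match spans [1:8] → '|ipc9s|'.
Captured: group 1 = 'ipc9s'.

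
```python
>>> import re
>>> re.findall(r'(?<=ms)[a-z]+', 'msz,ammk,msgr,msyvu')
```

The positive lookaround only admits positions where the adjacent text matches; those characters stay outside the span.
Walking the string: at [2:3] → 'z'; at [11:13] → 'gr'; at [16:19] → 'yvu'.
`findall` yields the raw match text (3 of them) because the pattern has no groups.

['z', 'gr', 'yvu']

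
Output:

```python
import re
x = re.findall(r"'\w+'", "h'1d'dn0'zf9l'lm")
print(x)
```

Since nothing is captured, `findall` lists the 2 matched substrings directly.

["'1d'", "'zf9l'"]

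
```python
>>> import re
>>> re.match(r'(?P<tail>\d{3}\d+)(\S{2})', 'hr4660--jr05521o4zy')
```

This matches exactly 3 of a digit, then one or more of a digit (captured as 'tail'); then exactly 2 of a non-whitespace character (captured).
With `match`, the pattern is implicitly anchored at the beginning.
Here the pattern fails at index 0, so the call returns None.

None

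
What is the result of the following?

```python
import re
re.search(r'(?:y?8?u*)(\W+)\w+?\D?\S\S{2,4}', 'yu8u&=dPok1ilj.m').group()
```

Lazy quantifiers expand one character at a time until the remainder of the pattern can match.
The match spans [2:13] → '8u&=dPok1il'.

'8u&=dPok1il'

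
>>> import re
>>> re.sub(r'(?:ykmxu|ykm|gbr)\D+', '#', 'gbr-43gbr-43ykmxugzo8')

Matches: at [0:4] → 'gbr-'; at [6:10] → 'gbr-'; at [12:20] → 'ykmxugzo'.
Every occurrence is swapped for '#'.

'#43#43#8'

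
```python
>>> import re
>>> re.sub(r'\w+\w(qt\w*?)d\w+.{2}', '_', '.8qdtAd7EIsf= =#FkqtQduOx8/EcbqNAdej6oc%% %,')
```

'.8qdtAd7EIsf= =#_cbqNAdej6oc%% %,'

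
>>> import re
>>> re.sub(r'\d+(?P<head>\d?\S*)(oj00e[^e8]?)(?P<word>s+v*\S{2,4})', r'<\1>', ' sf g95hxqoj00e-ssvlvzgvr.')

' sf g<hxq>vr.'

The pattern matches one or more of a digit; then optionally a digit, then zero or more of a non-whitespace character (captured as 'head'); then the literal 'oj', then the literal '00e', then optionally any character except [e8] (captured); then one or more of the literal 's', then zero or more of the literal 'v', then 2 to 4 of a non-whitespace character (captured as 'word').
Matches: at [5:23] → '95hxqoj00e-ssvlvzg'.
Each match is replaced using the text its own group 1 captured.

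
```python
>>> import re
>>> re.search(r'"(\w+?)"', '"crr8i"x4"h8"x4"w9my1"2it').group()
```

'"crr8i"'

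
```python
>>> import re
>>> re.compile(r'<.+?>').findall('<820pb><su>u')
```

The `?` after the quantifier makes it lazy — it takes as little as possible before letting the rest of the pattern try.
Scanning left to right: at [0:7] → '<820pb>'; at [7:11] → '<su>'.
Since nothing is captured, `findall` lists the 2 matched substrings directly.

['<820pb>', '<su>']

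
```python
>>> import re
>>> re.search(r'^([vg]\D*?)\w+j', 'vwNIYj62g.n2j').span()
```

(0, 6)

This matches anchored at the start of the string; then one of [vg], then zero or more of a non-digit (lazy) (captured); then one or more of a word character, then the literal 'j'.
`re.search` tries every starting position until one works.
The match spans [0:6] → 'vwNIYj'.
Captured: group 1 = 'v'.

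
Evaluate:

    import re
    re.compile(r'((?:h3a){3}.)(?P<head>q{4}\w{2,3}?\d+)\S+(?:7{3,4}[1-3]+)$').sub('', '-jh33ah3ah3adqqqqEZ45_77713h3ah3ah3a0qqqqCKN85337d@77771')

'-jh33ah3ah3adqqqqEZ45_77713'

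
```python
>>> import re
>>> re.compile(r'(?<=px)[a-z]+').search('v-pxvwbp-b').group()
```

'vwbp'

The positive lookaround only admits positions where the adjacent text matches; those characters stay outside the span.
`re.search` tries every starting position until one works.
The match spans [4:8] → 'vwbp'.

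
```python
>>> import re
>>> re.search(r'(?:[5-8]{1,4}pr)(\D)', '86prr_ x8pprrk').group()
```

The pattern matches 1 to 4 of a character in [5-8], then the literal 'pr' (non-capturing group); then a non-digit (captured).
`search` walks the string left to right and returns the first match it finds.
The match spans [0:5] → '86prr'.
Captured: group 1 = 'r'.

'86prr'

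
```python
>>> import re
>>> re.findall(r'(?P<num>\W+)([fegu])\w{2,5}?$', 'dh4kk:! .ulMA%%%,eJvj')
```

The pattern matches one or more of a non-word character (captured as 'num'); then one of [fegu] (captured); then 2 to 5 of a word character (lazy); then anchored at the end.
Matches: at [13:21] match '%%%,eJvj', groups = ('%%%,', 'e').
Multiple groups make `findall` return tuples — one 2-tuple for the one match.

[('%%%,', 'e')]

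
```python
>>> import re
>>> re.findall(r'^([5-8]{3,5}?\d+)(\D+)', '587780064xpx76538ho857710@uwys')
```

[('587780064', 'xpx')]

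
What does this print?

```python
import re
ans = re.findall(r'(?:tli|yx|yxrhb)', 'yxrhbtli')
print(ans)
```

['yx', 'tli']

Alternation tries branches left to right and keeps the first one that lets the overall match succeed at that position.
Matches: at [0:2] → 'yx'; at [5:8] → 'tli'.
No capturing groups, so `findall` returns the 2 full match strings.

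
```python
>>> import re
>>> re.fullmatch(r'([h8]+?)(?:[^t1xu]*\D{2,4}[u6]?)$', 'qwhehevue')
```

This matches one or more of one of [h8] (lazy) (captured); then zero or more of any character except [t1xu], then 2 to 4 of a non-digit, then optionally one of [u6] (non-capturing group); then anchored at the end.
`re.fullmatch` requires the pattern to consume the entire string.
Here the pattern can't cover the whole string, so the call returns None.

None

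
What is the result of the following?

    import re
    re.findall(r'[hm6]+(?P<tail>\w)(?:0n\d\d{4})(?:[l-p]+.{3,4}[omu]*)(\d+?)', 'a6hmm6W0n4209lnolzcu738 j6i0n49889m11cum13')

[('i', '1')]

The `?` after the quantifier makes it lazy — it takes as little as possible before letting the rest of the pattern try.
`findall` packs the 2 group values into a tuple for every match.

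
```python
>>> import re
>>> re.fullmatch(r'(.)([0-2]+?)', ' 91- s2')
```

The pattern matches any character (captured); then one or more of a character in [0-2] (lazy) (captured).
For `fullmatch`, every character of the input must be accounted for by the pattern.
Here the pattern can't cover the whole string, so the call returns None.

None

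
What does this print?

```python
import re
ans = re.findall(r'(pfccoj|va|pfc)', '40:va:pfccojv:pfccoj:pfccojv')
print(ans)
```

`|` is ordered: at each position the engine commits to the first alternative that works.
With a single group, `findall` returns only what that group captured — 4 items.

['va', 'pfccoj', 'pfccoj', 'pfccoj']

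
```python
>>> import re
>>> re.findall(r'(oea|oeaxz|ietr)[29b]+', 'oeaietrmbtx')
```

[]

With a single group, `findall` returns only what that group captured — 0 items.
Nothing in the string satisfies the pattern, so the list is empty.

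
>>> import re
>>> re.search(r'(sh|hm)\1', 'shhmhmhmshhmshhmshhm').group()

`\1` has to match the exact text group 1 already captured.
`re.search` scans for the first position where the pattern succeeds.
The match spans [2:6] → 'hmhm'.
Captured: group 1 = 'hm'.

'hmhm'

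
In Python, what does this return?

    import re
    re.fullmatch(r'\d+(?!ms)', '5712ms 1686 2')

None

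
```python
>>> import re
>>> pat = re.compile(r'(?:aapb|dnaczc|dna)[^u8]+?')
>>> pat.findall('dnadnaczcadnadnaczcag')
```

['dnad', 'dnad']

Scanning left to right: at [0:4] → 'dnad'; at [10:14] → 'dnad'.
Since nothing is captured, `findall` lists the 2 matched substrings directly.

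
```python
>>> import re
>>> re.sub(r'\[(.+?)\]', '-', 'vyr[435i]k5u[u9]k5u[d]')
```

'vyr-k5u-k5u-'

Each match is replaced by '-'.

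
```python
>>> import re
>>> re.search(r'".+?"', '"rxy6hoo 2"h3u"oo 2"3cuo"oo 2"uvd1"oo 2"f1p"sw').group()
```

'"rxy6hoo 2"'

Lazy quantifiers expand one character at a time until the remainder of the pattern can match.
Unlike `match`, `search` isn't anchored — it looks for the pattern anywhere in the string.
The match spans [0:11] → '"rxy6hoo 2"'.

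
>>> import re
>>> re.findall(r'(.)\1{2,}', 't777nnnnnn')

`\1` has to match the exact text group 1 already captured.
Scanning left to right: at [1:4] match '777', group 1 = '7'; at [4:10] match 'nnnnnn', group 1 = 'n'.
`findall` collects group 1 from each match (2 total).

['7', 'n']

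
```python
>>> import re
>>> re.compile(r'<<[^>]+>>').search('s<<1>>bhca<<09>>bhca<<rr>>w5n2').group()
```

The match spans [1:6] → '<<1>>'.

'<<1>>'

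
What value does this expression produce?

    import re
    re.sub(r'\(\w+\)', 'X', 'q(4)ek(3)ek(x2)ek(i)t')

Each match is replaced by 'X'.

'qXekXekXekXt'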